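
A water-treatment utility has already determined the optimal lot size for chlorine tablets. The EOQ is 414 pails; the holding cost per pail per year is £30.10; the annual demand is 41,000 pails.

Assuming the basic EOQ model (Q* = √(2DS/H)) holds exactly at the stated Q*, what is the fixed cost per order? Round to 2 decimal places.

EOQ relation: Q² = 2DS/H, so rearrange for the unknown.
S = Q²H / (2D) = 414² × 30.1 / (2 × 41,000) = 62.9149

£62.91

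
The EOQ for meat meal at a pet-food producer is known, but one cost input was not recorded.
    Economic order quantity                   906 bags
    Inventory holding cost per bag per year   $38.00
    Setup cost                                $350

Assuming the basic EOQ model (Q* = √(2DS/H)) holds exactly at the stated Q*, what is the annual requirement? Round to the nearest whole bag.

Since Q* = (2DS/H)^½, squaring gives Q*²·H = 2DS.
D = Q²H / (2S) = 906² × 38 / (2 × 350) = 44,559.67

44,560 bags per year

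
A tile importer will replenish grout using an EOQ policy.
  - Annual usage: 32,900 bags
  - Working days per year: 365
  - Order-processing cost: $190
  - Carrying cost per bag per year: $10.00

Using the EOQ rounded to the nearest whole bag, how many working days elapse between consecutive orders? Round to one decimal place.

12.4 days

EOQ = √(2DS/H) = √(2 × 32,900 × 190 / 10)
    = √(1,250,200.00) ≈ 1,118.12 → Q = 1,118 bags
Days between orders = 365 / (D/Q) = 365 / 29.428 ≈ 12.403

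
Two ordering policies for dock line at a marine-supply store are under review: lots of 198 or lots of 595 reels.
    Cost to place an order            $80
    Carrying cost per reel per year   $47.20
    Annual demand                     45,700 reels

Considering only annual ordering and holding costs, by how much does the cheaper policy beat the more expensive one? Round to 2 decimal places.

$2,950.91

Annual cost at Q: ordering D·S/Q plus holding Q·H/2.
TC(198) = (45,700/198)×80 + (198/2)×47.2 = $23,137.45
TC(595) = (45,700/595)×80 + (595/2)×47.2 = $20,186.54
|ΔTC| = |$23,137.45 − $20,186.54| = $2,950.91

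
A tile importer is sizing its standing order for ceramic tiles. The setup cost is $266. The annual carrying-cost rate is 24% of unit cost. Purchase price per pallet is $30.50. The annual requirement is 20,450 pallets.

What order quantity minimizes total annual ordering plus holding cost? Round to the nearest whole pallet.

Holding cost per pallet per year: H = 24% × $30.5 = $7.3200
Q* = √(2·D·S / H) = √(2·20,450·266 / 7.32) = √1,486,256.8 ≈ 1,219.12

1,219 pallets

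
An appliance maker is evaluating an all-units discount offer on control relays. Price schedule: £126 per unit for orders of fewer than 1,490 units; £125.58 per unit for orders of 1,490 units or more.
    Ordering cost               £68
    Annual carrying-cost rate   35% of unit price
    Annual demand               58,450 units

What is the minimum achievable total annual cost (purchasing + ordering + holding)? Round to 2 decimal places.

H₁ = 35%×£126 = £44.1000;  H₂ = 35%×£125.58 = £43.9530
EOQ₁ = √(2×58,450×68/44.1000) = 424.56  (< 1,490, feasible at tier 1)
EOQ₂ = √(2×58,450×68/43.9530) = 425.27  (< 1,490 → use Q = 1,490 at tier-2 price)
TC(tier 1 (EOQ₁), Q≈424.6) = £7,383,423.24
TC(tier 2, Q≈1,490.0) = £7,375,563.50
Minimum at tier 2: £7,375,563.50

£7,375,563.50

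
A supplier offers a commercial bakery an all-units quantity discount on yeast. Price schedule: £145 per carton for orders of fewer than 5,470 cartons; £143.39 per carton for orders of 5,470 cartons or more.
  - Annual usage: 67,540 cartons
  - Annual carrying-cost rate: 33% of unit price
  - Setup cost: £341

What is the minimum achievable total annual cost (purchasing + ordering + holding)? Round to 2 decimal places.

H₁ = 33%×£145 = £47.8500;  H₂ = 33%×£143.39 = £47.3187
EOQ₁ = √(2×67,540×341/47.8500) = 981.14  (< 5,470, feasible at tier 1)
EOQ₂ = √(2×67,540×341/47.3187) = 986.63  (< 5,470 → use Q = 5,470 at tier-2 price)
TC(tier 1 (EOQ₁), Q≈981.1) = £9,840,247.63
TC(tier 2, Q≈5,470.0) = £9,818,187.69
Minimum at tier 2: £9,818,187.69

£9,818,187.69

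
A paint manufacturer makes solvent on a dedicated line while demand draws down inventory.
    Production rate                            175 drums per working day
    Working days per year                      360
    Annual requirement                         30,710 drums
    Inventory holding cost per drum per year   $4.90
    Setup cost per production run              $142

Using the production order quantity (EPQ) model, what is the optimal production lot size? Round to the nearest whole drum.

Daily demand d = 30,710/360 = 85.306; p = 175; 1 − d/p = 0.51254
EPQ = √(2DS / (H(1 − d/p)))
    = √(2 × 30,710 × 142 / (4.9 × 0.51254)) ≈ 1,863.53

1,864 drums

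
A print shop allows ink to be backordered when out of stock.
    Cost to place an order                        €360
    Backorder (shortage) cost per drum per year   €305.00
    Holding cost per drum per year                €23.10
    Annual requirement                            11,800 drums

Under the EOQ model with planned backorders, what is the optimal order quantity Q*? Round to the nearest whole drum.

Basic EOQ = √(2·11,800·360/23.1) = 606.459
Backorder adjustment √((H+b)/b) = √((23.1+305)/305) = 1.0372
Q* = 606.459 × 1.0372 ≈ 629.01

629 drums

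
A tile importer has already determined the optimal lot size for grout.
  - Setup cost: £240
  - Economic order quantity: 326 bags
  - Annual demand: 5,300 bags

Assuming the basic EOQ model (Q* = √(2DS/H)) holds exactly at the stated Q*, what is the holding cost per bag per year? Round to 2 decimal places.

£23.94

From Q* = √(2DS/H) ⇒ Q*² = 2DS/H.
H = 2DS / Q² = 2 × 5,300 × 240 / 326² = 23.9377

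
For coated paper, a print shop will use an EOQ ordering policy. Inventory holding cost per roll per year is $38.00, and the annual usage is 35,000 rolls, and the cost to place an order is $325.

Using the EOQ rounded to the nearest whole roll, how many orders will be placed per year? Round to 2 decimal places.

EOQ = √(2DS/H) = √(2 × 35,000 × 325 / 38)
    = √(598,684.21) ≈ 773.75 → Q = 774
N = D/Q = 35,000/774 ≈ 45.220 orders/yr

45.22 orders per year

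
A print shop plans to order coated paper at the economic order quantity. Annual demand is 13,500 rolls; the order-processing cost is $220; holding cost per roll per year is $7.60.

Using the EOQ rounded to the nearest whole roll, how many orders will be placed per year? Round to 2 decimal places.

2DS/H = 2·13,500·220/7.6 = 781,578.95
EOQ = √781,578.95 ≈ 884.07 → Q = 884
N = D/Q = 13,500/884 ≈ 15.271 orders/yr

15.27 orders per year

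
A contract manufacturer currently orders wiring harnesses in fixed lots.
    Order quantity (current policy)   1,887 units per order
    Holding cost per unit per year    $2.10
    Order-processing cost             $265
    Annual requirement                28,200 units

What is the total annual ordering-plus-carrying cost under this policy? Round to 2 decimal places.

$5,941.60

Annual ordering cost = (D/Q)·S = (28,200/1,887) × 265 = $3,960.25
Annual holding cost  = (Q/2)·H = (1,887/2) × 2.1 = $1,981.35
Total = $3,960.25 + $1,981.35 = $5,941.60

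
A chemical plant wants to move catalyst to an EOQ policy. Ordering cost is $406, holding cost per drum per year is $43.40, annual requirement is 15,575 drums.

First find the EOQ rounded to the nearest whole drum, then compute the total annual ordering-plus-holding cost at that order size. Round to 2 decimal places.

$23,428.09

2DS/H = 2·15,575·406/43.4 = 291,403.23
EOQ = √291,403.23 ≈ 539.82 → Q = 540 drums
Ordering: D/Q × S = 15,575/540 × $406 = $11,710.09
Holding:  Q/2 × H = 540/2 × $43.4 = $11,718.00
Total = $11,710.09 + $11,718.00 = $23,428.09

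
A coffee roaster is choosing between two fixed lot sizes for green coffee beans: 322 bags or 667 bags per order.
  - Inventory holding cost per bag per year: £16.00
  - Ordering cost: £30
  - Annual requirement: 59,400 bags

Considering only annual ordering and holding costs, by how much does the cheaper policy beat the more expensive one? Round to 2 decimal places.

For each Q, cost = (D/Q)·S + (Q/2)·H.
TC(322) = (59,400/322)×30 + (322/2)×16 = £8,110.16
TC(667) = (59,400/667)×30 + (667/2)×16 = £8,007.66
Cheaper: Q = 667.  Difference = £102.50

£102.50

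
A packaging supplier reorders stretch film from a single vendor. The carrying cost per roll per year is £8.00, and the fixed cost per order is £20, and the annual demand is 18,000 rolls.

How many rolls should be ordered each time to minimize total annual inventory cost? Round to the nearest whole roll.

300 rolls

Optimal lot size Q* = (2 × 18,000 × £20 / £8)^½ ≈ 300.00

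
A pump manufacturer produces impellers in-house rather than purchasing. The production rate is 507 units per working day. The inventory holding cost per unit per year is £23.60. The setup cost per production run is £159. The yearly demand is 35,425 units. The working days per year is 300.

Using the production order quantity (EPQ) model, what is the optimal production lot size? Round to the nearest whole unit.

789 units

d = 35,425/300 = 118.0833 units/day;  effective holding cost H(1 − d/p) = 23.6·(1 − 118.0833/507) = 18.10342
Q* = √(2DS / H_eff) = √(2·35,425·159 / 18.10342) ≈ 788.84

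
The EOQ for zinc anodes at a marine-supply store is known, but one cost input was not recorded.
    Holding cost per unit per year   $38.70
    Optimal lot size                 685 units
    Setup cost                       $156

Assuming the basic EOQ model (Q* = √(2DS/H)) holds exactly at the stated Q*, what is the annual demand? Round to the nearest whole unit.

Since Q* = (2DS/H)^½, squaring gives Q*²·H = 2DS.
D = Q²H / (2S) = 685² × 38.7 / (2 × 156) = 58,201.95

58,202 units per year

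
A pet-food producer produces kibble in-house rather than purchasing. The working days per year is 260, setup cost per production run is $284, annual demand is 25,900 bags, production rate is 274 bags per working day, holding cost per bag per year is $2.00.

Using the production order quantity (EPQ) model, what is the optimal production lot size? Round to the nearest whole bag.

d = 25,900/260 = 99.6154 bags/day;  effective holding cost H(1 − d/p) = 2·(1 − 99.6154/274) = 1.27288
Q* = √(2DS / H_eff) = √(2·25,900·284 / 1.27288) ≈ 3,399.62

3,400 bags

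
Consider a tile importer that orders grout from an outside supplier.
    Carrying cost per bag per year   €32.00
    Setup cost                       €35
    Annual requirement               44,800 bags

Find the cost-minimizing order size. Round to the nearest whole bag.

313 bags

EOQ = √(2DS/H) = √(2 × 44,800 × 35 / 32)
    = √(98,000.00) ≈ 313.05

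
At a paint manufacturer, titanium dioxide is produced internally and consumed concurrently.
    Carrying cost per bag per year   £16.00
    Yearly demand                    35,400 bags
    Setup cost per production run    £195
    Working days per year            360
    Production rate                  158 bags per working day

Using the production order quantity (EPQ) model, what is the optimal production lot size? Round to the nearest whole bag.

1,512 bags

Daily demand d = 35,400/360 = 98.333; p = 158; 1 − d/p = 0.37764
EPQ = √(2DS / (H(1 − d/p)))
    = √(2 × 35,400 × 195 / (16 × 0.37764)) ≈ 1,511.60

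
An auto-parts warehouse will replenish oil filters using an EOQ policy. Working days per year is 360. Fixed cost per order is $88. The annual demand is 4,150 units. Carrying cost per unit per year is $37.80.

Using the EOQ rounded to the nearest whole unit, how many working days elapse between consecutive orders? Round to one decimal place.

12.1 days

2DS/H = 2·4,150·88/37.8 = 19,322.75
EOQ = √19,322.75 ≈ 139.01 → Q = 139 units
Cycle time = (working days × Q)/D = (360 × 139) / 4,150 = 12.058 days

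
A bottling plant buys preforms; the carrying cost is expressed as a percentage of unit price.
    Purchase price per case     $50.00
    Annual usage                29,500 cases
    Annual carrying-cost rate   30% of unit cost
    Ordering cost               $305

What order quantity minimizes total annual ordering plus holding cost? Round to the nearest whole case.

1,095 cases

H = i·C = 0.3 × $50 = $15.0000 per case-year
EOQ = √(2DS/H) = √(2 × 29,500 × 305 / 15)
    = √(1,199,666.67) ≈ 1,095.29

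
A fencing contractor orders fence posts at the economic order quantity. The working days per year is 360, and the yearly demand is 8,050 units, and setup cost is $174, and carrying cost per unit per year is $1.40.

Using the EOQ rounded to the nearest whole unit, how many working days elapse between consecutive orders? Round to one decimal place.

63.3 days

Q* = √(2·D·S / H) = √(2·8,050·174 / 1.4) = √2,001,000.0 ≈ 1,414.57 → Q = 1,415 units
Days between orders = 360 / (D/Q) = 360 / 5.689 ≈ 63.280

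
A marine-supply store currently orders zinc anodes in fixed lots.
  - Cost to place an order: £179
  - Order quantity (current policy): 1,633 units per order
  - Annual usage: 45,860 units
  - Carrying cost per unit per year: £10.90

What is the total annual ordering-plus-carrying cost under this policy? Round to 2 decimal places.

£13,926.76

Annual ordering cost = (D/Q)·S = (45,860/1,633) × 179 = £5,026.91
Annual holding cost  = (Q/2)·H = (1,633/2) × 10.9 = £8,899.85
Total = £5,026.91 + £8,899.85 = £13,926.76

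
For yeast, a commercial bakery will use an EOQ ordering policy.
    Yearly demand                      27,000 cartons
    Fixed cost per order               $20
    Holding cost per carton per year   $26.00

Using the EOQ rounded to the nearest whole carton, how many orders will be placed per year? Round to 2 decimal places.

132.35 orders per year

Q* = √(2·D·S / H) = √(2·27,000·20 / 26) = √41,538.5 ≈ 203.81 → Q = 204
Orders per year = D/Q = 27,000 / 204 = 132.353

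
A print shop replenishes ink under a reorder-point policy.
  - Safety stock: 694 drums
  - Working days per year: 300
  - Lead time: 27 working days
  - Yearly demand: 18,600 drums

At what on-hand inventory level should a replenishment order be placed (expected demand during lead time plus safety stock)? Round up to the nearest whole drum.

Daily demand d = 18,600 / 300 = 62.000 drums/day
Demand during lead time = 62.000 × 27 = 1,674.00
Reorder point = 1,674.00 + 694 = 2,368.00 → round up

2,368 drums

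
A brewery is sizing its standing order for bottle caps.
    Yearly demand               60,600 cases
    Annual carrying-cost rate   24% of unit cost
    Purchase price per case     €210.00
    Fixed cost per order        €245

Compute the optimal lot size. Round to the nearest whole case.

768 cases

Holding cost per case per year: H = 24% × €210 = €50.4000
EOQ = √(2DS/H) = √(2 × 60,600 × 245 / 50.4)
    = √(589,166.67) ≈ 767.57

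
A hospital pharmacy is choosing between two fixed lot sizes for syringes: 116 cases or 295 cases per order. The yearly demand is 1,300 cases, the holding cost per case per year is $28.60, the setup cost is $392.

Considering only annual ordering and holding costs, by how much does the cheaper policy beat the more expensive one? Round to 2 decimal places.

For each Q, cost = (D/Q)·S + (Q/2)·H.
TC(116) = (1,300/116)×392 + (116/2)×28.6 = $6,051.90
TC(295) = (1,300/295)×392 + (295/2)×28.6 = $5,945.96
Lots of 295 are cheaper by $105.95.

$105.95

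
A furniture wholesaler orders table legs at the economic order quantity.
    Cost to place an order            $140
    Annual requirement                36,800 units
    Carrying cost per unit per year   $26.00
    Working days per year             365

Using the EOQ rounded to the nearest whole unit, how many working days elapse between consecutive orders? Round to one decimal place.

6.2 days

EOQ = √(2DS/H) = √(2 × 36,800 × 140 / 26)
    = √(396,307.69) ≈ 629.53 → Q = 630 units
Days between orders = 365 / (D/Q) = 365 / 58.413 ≈ 6.249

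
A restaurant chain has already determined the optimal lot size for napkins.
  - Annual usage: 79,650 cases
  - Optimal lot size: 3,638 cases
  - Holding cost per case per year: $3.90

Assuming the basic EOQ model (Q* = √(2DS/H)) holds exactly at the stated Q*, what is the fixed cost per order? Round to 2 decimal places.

From Q* = √(2DS/H) ⇒ Q*² = 2DS/H.
S = Q²H / (2D) = 3,638² × 3.9 / (2 × 79,650) = 324.0218

$324.02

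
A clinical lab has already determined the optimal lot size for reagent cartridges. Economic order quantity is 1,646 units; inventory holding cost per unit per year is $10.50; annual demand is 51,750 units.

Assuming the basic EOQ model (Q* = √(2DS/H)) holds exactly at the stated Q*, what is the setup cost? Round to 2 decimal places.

$274.86

EOQ relation: Q² = 2DS/H, so rearrange for the unknown.
S = Q²H / (2D) = 1,646² × 10.5 / (2 × 51,750) = 274.8581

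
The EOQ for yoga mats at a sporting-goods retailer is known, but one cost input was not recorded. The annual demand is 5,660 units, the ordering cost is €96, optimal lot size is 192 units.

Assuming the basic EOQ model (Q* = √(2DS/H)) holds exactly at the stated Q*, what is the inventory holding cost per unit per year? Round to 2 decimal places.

From Q* = √(2DS/H) ⇒ Q*² = 2DS/H.
H = 2DS / Q² = 2 × 5,660 × 96 / 192² = 29.4792

€29.48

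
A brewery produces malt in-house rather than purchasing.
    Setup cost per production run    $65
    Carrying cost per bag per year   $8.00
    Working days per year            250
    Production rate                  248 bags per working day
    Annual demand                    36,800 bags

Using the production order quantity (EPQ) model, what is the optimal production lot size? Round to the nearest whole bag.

1,213 bags

d = 36,800/250 = 147.2000 bags/day;  effective holding cost H(1 − d/p) = 8·(1 − 147.2000/248) = 3.25161
Q* = √(2DS / H_eff) = √(2·36,800·65 / 3.25161) ≈ 1,212.96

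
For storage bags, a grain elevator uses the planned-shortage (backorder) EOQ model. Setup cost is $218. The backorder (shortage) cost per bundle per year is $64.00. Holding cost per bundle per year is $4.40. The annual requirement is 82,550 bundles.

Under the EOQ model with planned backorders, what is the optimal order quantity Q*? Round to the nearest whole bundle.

2,957 bundles

Q* = √(2DS/H) · √((H + b)/b)
   = √(2 × 82,550 × 218 / 4.4) · √((4.4 + 64) / 64)
   = 2,860.062 × 1.0338 ≈ 2,956.74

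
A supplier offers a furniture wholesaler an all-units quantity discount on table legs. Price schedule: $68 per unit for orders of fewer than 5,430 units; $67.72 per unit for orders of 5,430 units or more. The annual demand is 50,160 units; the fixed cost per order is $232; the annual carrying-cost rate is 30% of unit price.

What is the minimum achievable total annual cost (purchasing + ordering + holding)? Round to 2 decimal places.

$3,432,669.78

H₁ = 30%×$68 = $20.4000;  H₂ = 30%×$67.72 = $20.3160
EOQ₁ = √(2×50,160×232/20.4000) = 1,068.13  (< 5,430, feasible at tier 1)
EOQ₂ = √(2×50,160×232/20.3160) = 1,070.33  (< 5,430 → use Q = 5,430 at tier-2 price)
TC(tier 1 (EOQ₁), Q≈1,068.1) = $3,432,669.78
TC(tier 2, Q≈5,430.0) = $3,454,136.26
Minimum at tier 1 (EOQ₁): $3,432,669.78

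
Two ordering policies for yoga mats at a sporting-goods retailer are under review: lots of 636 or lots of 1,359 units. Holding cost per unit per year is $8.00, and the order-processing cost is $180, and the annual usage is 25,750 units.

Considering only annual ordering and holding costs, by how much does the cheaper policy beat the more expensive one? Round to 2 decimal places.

$985.14

Annual cost at Q: ordering D·S/Q plus holding Q·H/2.
TC(636) = (25,750/636)×180 + (636/2)×8 = $9,831.74
TC(1,359) = (25,750/1,359)×180 + (1,359/2)×8 = $8,846.60
Cheaper: Q = 1,359.  Difference = $985.14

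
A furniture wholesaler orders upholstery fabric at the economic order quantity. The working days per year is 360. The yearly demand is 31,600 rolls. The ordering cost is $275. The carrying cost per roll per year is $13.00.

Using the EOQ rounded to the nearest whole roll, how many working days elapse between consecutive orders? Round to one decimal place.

Optimal lot size Q* = (2 × 31,600 × $275 / $13)^½ ≈ 1,156.25 → Q = 1,156 rolls
T = Q/D × 360 days = 1,156/31,600 × 360 = 13.170 days

13.2 days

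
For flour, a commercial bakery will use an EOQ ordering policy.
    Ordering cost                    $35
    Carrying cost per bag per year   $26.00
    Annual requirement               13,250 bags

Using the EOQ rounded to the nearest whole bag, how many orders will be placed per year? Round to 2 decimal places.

EOQ = √(2DS/H) = √(2 × 13,250 × 35 / 26)
    = √(35,673.08) ≈ 188.87 → Q = 189
N = D/Q = 13,250/189 ≈ 70.106 orders/yr

70.11 orders per year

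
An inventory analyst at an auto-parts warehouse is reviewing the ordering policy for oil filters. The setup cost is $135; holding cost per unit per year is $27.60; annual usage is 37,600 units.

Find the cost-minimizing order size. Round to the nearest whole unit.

2DS/H = 2·37,600·135/27.6 = 367,826.09
EOQ = √367,826.09 ≈ 606.49

606 units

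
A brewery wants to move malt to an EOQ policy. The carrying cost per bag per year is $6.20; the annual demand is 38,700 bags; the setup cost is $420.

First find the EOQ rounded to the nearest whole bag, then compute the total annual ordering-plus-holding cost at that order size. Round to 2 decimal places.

Q* = √(2·D·S / H) = √(2·38,700·420 / 6.2) = √5,243,225.8 ≈ 2,289.81 → Q = 2,290 bags
Annual ordering cost = (D/Q)·S = (38,700/2,290) × 420 = $7,097.82
Annual holding cost  = (Q/2)·H = (2,290/2) × 6.2 = $7,099.00
Total = $7,097.82 + $7,099.00 = $14,196.82

$14,196.82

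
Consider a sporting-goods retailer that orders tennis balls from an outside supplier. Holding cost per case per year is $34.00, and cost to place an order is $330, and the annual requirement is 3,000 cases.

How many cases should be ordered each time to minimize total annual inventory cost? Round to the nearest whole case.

241 cases

2DS/H = 2·3,000·330/34 = 58,235.29
EOQ = √58,235.29 ≈ 241.32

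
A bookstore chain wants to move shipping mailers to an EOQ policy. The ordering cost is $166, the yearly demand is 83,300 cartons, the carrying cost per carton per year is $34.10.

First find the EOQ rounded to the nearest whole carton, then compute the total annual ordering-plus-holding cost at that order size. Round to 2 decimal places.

2DS/H = 2·83,300·166/34.1 = 811,014.66
EOQ = √811,014.66 ≈ 900.56 → Q = 901 cartons
Orders/yr = 83,300/901 = 92.453; ordering cost = 92.453 × $166 = $15,347.17
Average inventory = 901/2 = 450.5; holding cost = 450.5 × $34.1 = $15,362.05
Total = $15,347.17 + $15,362.05 = $30,709.22

$30,709.22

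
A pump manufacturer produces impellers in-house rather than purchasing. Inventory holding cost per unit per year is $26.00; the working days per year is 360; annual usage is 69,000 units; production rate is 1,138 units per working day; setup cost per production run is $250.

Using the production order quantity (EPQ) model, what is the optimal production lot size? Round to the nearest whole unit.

1,263 units

d = 69,000/360 = 191.6667 units/day;  effective holding cost H(1 − d/p) = 26·(1 − 191.6667/1138) = 21.62097
Q* = √(2DS / H_eff) = √(2·69,000·250 / 21.62097) ≈ 1,263.20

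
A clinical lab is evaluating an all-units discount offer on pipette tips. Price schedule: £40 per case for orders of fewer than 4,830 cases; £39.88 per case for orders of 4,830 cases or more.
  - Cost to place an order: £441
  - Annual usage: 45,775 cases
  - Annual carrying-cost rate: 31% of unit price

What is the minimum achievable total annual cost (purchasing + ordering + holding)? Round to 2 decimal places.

£1,853,374.81

H₁ = 31%×£40 = £12.4000;  H₂ = 31%×£39.88 = £12.3628
EOQ₁ = √(2×45,775×441/12.4000) = 1,804.42  (< 4,830, feasible at tier 1)
EOQ₂ = √(2×45,775×441/12.3628) = 1,807.13  (< 4,830 → use Q = 4,830 at tier-2 price)
TC(tier 1 (EOQ₁), Q≈1,804.4) = £1,853,374.81
TC(tier 2, Q≈4,830.0) = £1,859,542.62
Minimum at tier 1 (EOQ₁): £1,853,374.81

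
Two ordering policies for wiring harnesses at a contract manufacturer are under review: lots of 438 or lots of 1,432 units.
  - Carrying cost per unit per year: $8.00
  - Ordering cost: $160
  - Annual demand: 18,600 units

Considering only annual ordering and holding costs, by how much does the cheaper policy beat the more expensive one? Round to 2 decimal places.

$740.31

For each Q, cost = (D/Q)·S + (Q/2)·H.
TC(438) = (18,600/438)×160 + (438/2)×8 = $8,546.52
TC(1,432) = (18,600/1,432)×160 + (1,432/2)×8 = $7,806.21
|ΔTC| = |$8,546.52 − $7,806.21| = $740.31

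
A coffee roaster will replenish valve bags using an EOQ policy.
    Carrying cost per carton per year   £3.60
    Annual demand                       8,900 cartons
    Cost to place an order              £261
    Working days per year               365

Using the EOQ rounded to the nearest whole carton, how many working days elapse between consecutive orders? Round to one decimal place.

EOQ = √(2DS/H) = √(2 × 8,900 × 261 / 3.6)
    = √(1,290,500.00) ≈ 1,136.00 → Q = 1,136 cartons
T = Q/D × 365 days = 1,136/8,900 × 365 = 46.589 days

46.6 days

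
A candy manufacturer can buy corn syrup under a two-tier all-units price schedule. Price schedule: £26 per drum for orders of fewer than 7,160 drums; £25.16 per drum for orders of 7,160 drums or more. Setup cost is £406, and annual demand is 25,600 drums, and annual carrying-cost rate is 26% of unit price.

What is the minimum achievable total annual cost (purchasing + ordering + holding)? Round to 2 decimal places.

£668,966.55

H₁ = 26%×£26 = £6.7600;  H₂ = 26%×£25.16 = £6.5416
EOQ₁ = √(2×25,600×406/6.7600) = 1,753.58  (< 7,160, feasible at tier 1)
EOQ₂ = √(2×25,600×406/6.5416) = 1,782.61  (< 7,160 → use Q = 7,160 at tier-2 price)
TC(tier 1 (EOQ₁), Q≈1,753.6) = £677,454.18
TC(tier 2, Q≈7,160.0) = £668,966.55
Minimum at tier 2: £668,966.55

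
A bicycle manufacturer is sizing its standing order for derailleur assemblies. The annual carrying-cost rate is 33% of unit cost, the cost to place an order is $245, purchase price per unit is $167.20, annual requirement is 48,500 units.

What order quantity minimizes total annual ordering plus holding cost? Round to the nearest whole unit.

656 units

Holding cost per unit per year: H = 33% × $167.2 = $55.1760
EOQ = √(2DS/H) = √(2 × 48,500 × 245 / 55.176)
    = √(430,712.63) ≈ 656.29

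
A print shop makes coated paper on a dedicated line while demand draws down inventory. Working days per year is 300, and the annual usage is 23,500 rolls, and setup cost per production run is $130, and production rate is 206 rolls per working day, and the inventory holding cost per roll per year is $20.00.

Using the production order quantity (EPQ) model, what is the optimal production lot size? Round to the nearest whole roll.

Daily demand d = 23,500/300 = 78.333; p = 206; 1 − d/p = 0.61974
EPQ = √(2DS / (H(1 − d/p)))
    = √(2 × 23,500 × 130 / (20 × 0.61974)) ≈ 702.10

702 rolls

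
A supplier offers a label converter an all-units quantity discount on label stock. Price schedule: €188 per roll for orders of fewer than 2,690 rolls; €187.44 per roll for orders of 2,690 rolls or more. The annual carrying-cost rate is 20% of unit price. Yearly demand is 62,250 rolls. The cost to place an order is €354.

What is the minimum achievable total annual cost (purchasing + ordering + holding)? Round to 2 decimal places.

H₁ = 20%×€188 = €37.6000;  H₂ = 20%×€187.44 = €37.4880
EOQ₁ = √(2×62,250×354/37.6000) = 1,082.66  (< 2,690, feasible at tier 1)
EOQ₂ = √(2×62,250×354/37.4880) = 1,084.28  (< 2,690 → use Q = 2,690 at tier-2 price)
TC(tier 1 (EOQ₁), Q≈1,082.7) = €11,743,708.04
TC(tier 2, Q≈2,690.0) = €11,726,753.37
Minimum at tier 2: €11,726,753.37

€11,726,753.37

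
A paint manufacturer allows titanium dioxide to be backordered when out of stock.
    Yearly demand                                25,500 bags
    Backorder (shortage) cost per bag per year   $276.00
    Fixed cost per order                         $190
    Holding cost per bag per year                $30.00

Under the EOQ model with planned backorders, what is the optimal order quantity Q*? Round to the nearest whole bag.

598 bags

Q* = √(2DS/H) · √((H + b)/b)
   = √(2 × 25,500 × 190 / 30) · √((30 + 276) / 276)
   = 568.331 × 1.0529 ≈ 598.42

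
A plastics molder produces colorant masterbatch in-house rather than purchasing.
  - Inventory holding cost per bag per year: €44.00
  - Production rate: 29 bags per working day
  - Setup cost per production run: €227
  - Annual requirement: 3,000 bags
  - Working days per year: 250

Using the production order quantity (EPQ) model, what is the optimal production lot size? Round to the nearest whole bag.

230 bags

Daily demand d = 3,000/250 = 12.000; p = 29; 1 − d/p = 0.58621
EPQ = √(2DS / (H(1 − d/p)))
    = √(2 × 3,000 × 227 / (44 × 0.58621)) ≈ 229.79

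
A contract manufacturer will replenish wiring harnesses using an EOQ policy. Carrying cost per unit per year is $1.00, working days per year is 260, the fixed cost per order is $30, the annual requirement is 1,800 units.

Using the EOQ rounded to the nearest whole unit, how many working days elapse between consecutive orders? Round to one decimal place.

Q* = √(2·D·S / H) = √(2·1,800·30 / 1) = √108,000.0 ≈ 328.63 → Q = 329 units
Cycle time = (working days × Q)/D = (260 × 329) / 1,800 = 47.522 days

47.5 days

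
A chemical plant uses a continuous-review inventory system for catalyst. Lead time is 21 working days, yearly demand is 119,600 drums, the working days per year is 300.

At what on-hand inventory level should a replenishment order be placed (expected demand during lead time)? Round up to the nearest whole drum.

Daily demand d = 119,600 / 300 = 398.667 drums/day
Demand during lead time = 398.667 × 21 = 8,372.00
Reorder point = 8,372.00 → round up

8,372 drums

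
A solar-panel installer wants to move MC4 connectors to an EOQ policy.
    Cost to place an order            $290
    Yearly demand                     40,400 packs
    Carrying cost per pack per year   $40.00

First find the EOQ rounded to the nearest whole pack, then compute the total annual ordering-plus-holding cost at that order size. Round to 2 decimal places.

$30,615.03

Q* = √(2·D·S / H) = √(2·40,400·290 / 40) = √585,800.0 ≈ 765.38 → Q = 765 packs
Ordering: D/Q × S = 40,400/765 × $290 = $15,315.03
Holding:  Q/2 × H = 765/2 × $40 = $15,300.00
Total = $15,315.03 + $15,300.00 = $30,615.03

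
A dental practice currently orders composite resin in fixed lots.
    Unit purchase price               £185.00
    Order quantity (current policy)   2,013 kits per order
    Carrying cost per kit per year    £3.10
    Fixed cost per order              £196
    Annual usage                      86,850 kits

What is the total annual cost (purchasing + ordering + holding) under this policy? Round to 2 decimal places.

Orders/yr = 86,850/2,013 = 43.145; ordering cost = 43.145 × £196 = £8,456.33
Average inventory = 2,013/2 = 1006.5; holding cost = 1006.5 × £3.1 = £3,120.15
Purchase cost = D·C = 86,850 × 185 = £16,067,250.00
Total = £8,456.33 + £3,120.15 + £16,067,250.00 = £16,078,826.48

£16,078,826.48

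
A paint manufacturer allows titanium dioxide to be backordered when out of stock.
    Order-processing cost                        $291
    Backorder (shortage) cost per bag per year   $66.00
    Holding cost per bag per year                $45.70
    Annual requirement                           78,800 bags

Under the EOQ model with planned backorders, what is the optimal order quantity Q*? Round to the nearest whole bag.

1,303 bags

Q* = √(2DS/H) · √((H + b)/b)
   = √(2 × 78,800 × 291 / 45.7) · √((45.7 + 66) / 66)
   = 1,001.766 × 1.3009 ≈ 1,303.23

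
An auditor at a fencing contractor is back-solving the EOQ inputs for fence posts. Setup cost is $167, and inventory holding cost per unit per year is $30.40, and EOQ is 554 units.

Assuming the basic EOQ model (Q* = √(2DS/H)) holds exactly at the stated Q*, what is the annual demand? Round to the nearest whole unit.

27,935 units per year

From Q* = √(2DS/H) ⇒ Q*² = 2DS/H.
D = Q²H / (2S) = 554² × 30.4 / (2 × 167) = 27,934.87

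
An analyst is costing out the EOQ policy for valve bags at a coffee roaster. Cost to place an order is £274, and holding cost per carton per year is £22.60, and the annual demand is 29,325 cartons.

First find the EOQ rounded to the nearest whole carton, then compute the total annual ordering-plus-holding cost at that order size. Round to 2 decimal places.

2DS/H = 2·29,325·274/22.6 = 711,066.37
EOQ = √711,066.37 ≈ 843.25 → Q = 843 cartons
Orders/yr = 29,325/843 = 34.786; ordering cost = 34.786 × £274 = £9,531.49
Average inventory = 843/2 = 421.5; holding cost = 421.5 × £22.6 = £9,525.90
Total = £9,531.49 + £9,525.90 = £19,057.39

£19,057.39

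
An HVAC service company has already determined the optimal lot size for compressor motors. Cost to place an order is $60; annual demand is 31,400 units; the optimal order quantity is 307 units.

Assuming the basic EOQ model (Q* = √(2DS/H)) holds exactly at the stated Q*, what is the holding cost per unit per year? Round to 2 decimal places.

From Q* = √(2DS/H) ⇒ Q*² = 2DS/H.
H = 2DS / Q² = 2 × 31,400 × 60 / 307² = 39.9792

$39.98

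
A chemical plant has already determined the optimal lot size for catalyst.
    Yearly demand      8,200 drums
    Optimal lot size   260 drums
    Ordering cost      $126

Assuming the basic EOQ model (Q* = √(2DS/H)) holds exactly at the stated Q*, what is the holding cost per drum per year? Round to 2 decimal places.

$30.57

From Q* = √(2DS/H) ⇒ Q*² = 2DS/H.
H = 2DS / Q² = 2 × 8,200 × 126 / 260² = 30.5680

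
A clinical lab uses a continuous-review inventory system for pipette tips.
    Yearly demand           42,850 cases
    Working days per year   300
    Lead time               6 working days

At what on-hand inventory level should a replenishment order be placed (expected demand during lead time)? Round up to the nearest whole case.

857 cases

Daily demand d = 42,850 / 300 = 142.833 cases/day
Demand during lead time = 142.833 × 6 = 857.00
Reorder point = 857.00 → round up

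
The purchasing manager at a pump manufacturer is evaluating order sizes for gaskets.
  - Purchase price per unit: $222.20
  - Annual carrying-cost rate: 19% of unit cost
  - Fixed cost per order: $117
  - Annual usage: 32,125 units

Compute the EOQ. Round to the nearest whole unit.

Holding cost per unit per year: H = 19% × $222.2 = $42.2180
Optimal lot size Q* = (2 × 32,125 × $117 / $42.218)^½ ≈ 421.97

422 units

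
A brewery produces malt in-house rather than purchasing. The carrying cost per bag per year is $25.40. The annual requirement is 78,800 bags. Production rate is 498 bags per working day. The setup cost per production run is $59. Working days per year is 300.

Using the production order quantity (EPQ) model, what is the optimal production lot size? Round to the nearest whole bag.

d = 78,800/300 = 262.6667 bags/day;  effective holding cost H(1 − d/p) = 25.4·(1 − 262.6667/498) = 12.00295
Q* = √(2DS / H_eff) = √(2·78,800·59 / 12.00295) ≈ 880.16

880 bags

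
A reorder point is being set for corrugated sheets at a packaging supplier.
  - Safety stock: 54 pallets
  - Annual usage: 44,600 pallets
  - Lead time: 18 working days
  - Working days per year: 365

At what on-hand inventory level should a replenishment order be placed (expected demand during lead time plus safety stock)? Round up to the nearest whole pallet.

2,254 pallets

Daily demand d = 44,600 / 365 = 122.192 pallets/day
Demand during lead time = 122.192 × 18 = 2,199.45
Reorder point = 2,199.45 + 54 = 2,253.45 → round up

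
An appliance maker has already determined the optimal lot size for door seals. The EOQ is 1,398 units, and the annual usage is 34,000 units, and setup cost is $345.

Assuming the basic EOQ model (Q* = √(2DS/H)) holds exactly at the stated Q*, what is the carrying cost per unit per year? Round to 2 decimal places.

$12.00

From Q* = √(2DS/H) ⇒ Q*² = 2DS/H.
H = 2DS / Q² = 2 × 34,000 × 345 / 1,398² = 12.0037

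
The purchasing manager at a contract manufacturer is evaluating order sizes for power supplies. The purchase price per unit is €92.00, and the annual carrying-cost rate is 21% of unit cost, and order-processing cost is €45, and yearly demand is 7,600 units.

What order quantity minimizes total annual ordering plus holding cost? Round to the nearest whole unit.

188 units

H = i·C = 0.21 × €92 = €19.3200 per unit-year
Optimal lot size Q* = (2 × 7,600 × €45 / €19.32)^½ ≈ 188.16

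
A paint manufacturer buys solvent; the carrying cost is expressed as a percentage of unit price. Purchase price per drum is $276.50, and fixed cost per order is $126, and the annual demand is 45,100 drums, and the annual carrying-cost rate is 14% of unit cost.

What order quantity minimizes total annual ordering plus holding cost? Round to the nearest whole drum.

H = i·C = 0.14 × $276.5 = $38.7100 per drum-year
Optimal lot size Q* = (2 × 45,100 × $126 / $38.71)^½ ≈ 541.85

542 drums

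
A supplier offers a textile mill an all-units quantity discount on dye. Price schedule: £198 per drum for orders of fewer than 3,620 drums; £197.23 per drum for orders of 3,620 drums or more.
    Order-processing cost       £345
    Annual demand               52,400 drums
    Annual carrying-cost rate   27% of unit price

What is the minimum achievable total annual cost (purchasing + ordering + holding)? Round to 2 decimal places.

£10,419,164.76

H₁ = 27%×£198 = £53.4600;  H₂ = 27%×£197.23 = £53.2521
EOQ₁ = √(2×52,400×345/53.4600) = 822.39  (< 3,620, feasible at tier 1)
EOQ₂ = √(2×52,400×345/53.2521) = 823.99  (< 3,620 → use Q = 3,620 at tier-2 price)
TC(tier 1 (EOQ₁), Q≈822.4) = £10,419,164.76
TC(tier 2, Q≈3,620.0) = £10,436,232.22
Minimum at tier 1 (EOQ₁): £10,419,164.76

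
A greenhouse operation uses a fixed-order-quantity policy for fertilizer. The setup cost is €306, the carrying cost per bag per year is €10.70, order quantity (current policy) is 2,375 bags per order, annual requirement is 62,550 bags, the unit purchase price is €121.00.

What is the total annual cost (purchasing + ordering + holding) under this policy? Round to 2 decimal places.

€7,589,315.32

Ordering: D/Q × S = 62,550/2,375 × €306 = €8,059.07
Holding:  Q/2 × H = 2,375/2 × €10.7 = €12,706.25
Purchase cost = D·C = 62,550 × 121 = €7,568,550.00
Total = €8,059.07 + €12,706.25 + €7,568,550.00 = €7,589,315.32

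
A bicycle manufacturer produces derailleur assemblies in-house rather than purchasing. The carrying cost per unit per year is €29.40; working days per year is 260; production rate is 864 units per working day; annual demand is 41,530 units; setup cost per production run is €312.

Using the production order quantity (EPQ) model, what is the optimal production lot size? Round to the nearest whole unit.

Daily demand d = 41,530/260 = 159.731; p = 864; 1 − d/p = 0.81513
EPQ = √(2DS / (H(1 − d/p)))
    = √(2 × 41,530 × 312 / (29.4 × 0.81513)) ≈ 1,039.89

1,040 units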